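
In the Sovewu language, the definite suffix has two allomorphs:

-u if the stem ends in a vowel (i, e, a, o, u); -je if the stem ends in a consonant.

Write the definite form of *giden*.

*giden* — final sound /n/ (a consonant) → -je → *gidenje*.

gidenje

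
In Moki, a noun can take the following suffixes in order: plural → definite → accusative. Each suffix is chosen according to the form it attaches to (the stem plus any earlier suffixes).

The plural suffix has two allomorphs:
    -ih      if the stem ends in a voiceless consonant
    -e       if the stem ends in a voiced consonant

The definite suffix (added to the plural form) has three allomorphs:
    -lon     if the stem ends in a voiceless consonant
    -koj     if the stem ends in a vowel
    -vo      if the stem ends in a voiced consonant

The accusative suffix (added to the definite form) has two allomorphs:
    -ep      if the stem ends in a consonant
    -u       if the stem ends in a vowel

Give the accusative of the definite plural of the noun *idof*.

idofihlonep

The final consonant of *idof* is /f/, which is voiceless, so the plural suffix is -ih, giving *idofih*.
The plural form *idofih*: final sound = /h/, a voiceless consonant → -lon → *idofihlon*.
The final sound of the definite form *idofihlon* is /n/, which is a consonant, so the accusative suffix is -ep, giving *idofihlonep*.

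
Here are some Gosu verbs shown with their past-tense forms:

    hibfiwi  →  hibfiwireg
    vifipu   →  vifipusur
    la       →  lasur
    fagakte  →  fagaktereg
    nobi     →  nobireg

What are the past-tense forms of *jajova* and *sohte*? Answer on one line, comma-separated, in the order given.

The alternation tracks the last vowel of the stem — -reg when the last vowel of the stem is a front vowel (*hibfiwi*, *fagakte*, *nobi*); -sur when the last vowel of the stem is a back vowel (*vifipu*, *la*).
*jajova*: last vowel = /a/, a back vowel → -sur → *jajovasur*.
Since the last vowel of *sohte* is /e/ (a front vowel), it takes -reg, giving *sohtereg*.

jajovasur, sohtereg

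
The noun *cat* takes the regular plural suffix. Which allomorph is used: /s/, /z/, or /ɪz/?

The stem *cat* ends in a voiceless non-sibilant consonant.
The plural suffix surfaces as /ɪz/ after sibilants, /s/ after other voiceless consonants, and /z/ after other voiced sounds.
So the plural -s on *cat* is pronounced /s/.

/s/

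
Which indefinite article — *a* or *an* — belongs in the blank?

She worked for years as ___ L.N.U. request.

an

The indefinite article is chosen by the initial *sound* of the following word, not its spelling.
The initialism *L.N.U.* is read letter by letter; the first letter, L, is pronounced /ɛl/, which begins with a vowel sound.
So the article is *an*: She worked for years as an L.N.U. request.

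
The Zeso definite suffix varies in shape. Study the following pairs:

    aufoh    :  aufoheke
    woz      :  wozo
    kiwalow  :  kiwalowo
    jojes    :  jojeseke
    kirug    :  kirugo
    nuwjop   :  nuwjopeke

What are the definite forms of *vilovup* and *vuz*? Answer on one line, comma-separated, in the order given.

The suffix is conditioned by the final consonant: -eke when the stem ends in a voiceless consonant (*aufoh*, *jojes*, *nuwjop*); -o when the stem ends in a voiced consonant (*woz*, *kiwalow*, *kirug*).
*vilovup*: final consonant = /p/, voiceless → -eke → *vilovupeke*.
*vuz*: final consonant = /z/, voiced → -o → *vuzo*.

vilovupeke, vuzo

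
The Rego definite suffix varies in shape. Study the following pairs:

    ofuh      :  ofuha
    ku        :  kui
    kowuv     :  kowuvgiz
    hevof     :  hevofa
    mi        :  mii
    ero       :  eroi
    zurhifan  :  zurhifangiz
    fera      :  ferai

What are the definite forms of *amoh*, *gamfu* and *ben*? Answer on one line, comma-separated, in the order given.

amoha, gamfui, bengiz

The pattern is voicing of the final sound: -a when the stem ends in a voiceless consonant (*ofuh*, *hevof*); -giz when the stem ends in a voiced consonant (*kowuv*, *zurhifan*); -i when the stem ends in a vowel (*ku*, *mi*, *ero*, *fera*).
Since the final sound of *amoh* is /h/ (a voiceless consonant), it takes -a, giving *amoha*.
The final sound of *gamfu* is /u/, which is a vowel, so the suffix is -i, giving *gamfui*.
Since the final sound of *ben* is /n/ (a voiced consonant), it takes -giz, giving *bengiz*.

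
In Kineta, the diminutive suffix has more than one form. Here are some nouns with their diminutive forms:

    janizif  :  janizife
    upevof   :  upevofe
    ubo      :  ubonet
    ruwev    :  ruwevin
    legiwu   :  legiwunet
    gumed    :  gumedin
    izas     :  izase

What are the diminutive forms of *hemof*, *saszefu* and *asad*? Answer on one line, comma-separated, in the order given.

The suffix is conditioned by the final sound: -e when the stem ends in a voiceless consonant (*janizif*, *upevof*, *izas*); -in when the stem ends in a voiced consonant (*ruwev*, *gumed*); -net when the stem ends in a vowel (*ubo*, *legiwu*).
*hemof* — final sound /f/ (a voiceless consonant) → -e → *hemofe*.
The final sound of *saszefu* is /u/, which is a vowel, so the suffix is -net, giving *saszefunet*.
*asad* — final sound /d/ (a voiced consonant) → -in → *asadin*.

hemofe, saszefunet, asadin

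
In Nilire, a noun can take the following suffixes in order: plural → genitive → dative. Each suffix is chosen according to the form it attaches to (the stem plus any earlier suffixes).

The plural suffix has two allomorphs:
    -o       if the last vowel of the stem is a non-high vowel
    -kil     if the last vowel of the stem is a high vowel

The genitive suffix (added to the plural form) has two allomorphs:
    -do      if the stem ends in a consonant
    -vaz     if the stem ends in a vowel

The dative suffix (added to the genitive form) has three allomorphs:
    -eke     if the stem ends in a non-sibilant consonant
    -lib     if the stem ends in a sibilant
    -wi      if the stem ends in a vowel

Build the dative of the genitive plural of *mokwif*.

*mokwif* — last vowel /i/ (a high vowel) → -kil → *mokwifkil*.
Since the final sound of the plural form *mokwifkil* is /l/ (a consonant), it takes -do, giving *mokwifkildo*.
The genitive form *mokwifkildo* — final sound /o/ (a vowel) → -wi → *mokwifkildowi*.

mokwifkildowi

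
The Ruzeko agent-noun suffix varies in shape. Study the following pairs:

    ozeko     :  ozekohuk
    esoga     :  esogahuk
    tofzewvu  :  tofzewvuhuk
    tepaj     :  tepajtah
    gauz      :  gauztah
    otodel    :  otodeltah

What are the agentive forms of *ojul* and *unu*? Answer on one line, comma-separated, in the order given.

The pattern is consonant vs. vowel: -tah when the stem ends in a consonant (*tepaj*, *gauz*, *otodel*); -huk when the stem ends in a vowel (*ozeko*, *esoga*, *tofzewvu*).
Since the final sound of *ojul* is /l/ (a consonant), it takes -tah, giving *ojultah*.
The final sound of *unu* is /u/, which is a vowel, so the suffix is -huk, giving *unuhuk*.

ojultah, unuhuk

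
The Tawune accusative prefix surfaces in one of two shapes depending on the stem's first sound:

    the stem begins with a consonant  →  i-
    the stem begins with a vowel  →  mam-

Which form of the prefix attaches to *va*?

The first sound of *va* is /v/, which is a consonant, so the prefix is i-.

i-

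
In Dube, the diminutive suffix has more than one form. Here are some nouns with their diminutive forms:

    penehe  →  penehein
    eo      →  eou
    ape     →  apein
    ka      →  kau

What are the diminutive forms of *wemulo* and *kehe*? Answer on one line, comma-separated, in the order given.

The suffix is conditioned by the last vowel: -in when the last vowel of the stem is a front vowel (*penehe*, *ape*); -u when the last vowel of the stem is a back vowel (*eo*, *ka*).
Since the last vowel of *wemulo* is /o/ (a back vowel), it takes -u, giving *wemulou*.
*kehe* — last vowel /e/ (a front vowel) → -in → *kehein*.

wemulou, kehein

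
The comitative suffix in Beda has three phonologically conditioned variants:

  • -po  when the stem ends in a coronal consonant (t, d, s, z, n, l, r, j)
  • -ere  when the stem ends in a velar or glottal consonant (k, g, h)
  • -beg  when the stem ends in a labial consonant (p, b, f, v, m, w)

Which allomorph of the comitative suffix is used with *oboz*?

-po

The final consonant of *oboz* is /z/, which is coronal, so the suffix is -po.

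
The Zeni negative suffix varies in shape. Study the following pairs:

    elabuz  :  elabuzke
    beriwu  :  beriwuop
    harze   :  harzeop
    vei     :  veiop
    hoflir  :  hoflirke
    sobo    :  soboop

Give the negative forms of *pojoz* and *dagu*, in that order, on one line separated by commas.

pojozke, daguop

The suffix is conditioned by the final sound: -ke when the stem ends in a consonant (*elabuz*, *hoflir*); -op when the stem ends in a vowel (*beriwu*, *harze*, *vei*, *sobo*).
*pojoz* — final sound /z/ (a consonant) → -ke → *pojozke*.
The final sound of *dagu* is /u/, which is a vowel, so the suffix is -op, giving *daguop*.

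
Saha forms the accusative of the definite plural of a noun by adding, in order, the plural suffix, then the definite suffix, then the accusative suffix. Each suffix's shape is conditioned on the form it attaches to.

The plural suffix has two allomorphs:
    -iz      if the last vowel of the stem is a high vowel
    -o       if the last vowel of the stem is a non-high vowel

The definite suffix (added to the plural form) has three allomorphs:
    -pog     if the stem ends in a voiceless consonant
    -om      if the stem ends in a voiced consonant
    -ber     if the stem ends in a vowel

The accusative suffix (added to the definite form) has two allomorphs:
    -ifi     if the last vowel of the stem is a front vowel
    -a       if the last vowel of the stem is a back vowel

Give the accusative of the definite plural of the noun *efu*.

efuizoma

Since the last vowel of *efu* is /u/ (a high vowel), it takes -iz, giving *efuiz*.
Since the final sound of the plural form *efuiz* is /z/ (a voiced consonant), it takes -om, giving *efuizom*.
The definite form *efuizom*: last vowel = /o/, a back vowel → -a → *efuizoma*.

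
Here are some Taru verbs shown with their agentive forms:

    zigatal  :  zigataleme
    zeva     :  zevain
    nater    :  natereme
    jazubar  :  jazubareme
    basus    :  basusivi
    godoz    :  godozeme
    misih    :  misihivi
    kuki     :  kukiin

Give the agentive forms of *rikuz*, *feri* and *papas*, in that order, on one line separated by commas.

rikuzeme, feriin, papasivi

Looking at the final sound of each stem: -ivi when the stem ends in a voiceless consonant (*basus*, *misih*); -eme when the stem ends in a voiced consonant (*zigatal*, *nater*, *jazubar*, *godoz*); -in when the stem ends in a vowel (*zeva*, *kuki*).
*rikuz*: final sound = /z/, a voiced consonant → -eme → *rikuzeme*.
*feri*: final sound = /i/, a vowel → -in → *feriin*.
Since the final sound of *papas* is /s/ (a voiceless consonant), it takes -ivi, giving *papasivi*.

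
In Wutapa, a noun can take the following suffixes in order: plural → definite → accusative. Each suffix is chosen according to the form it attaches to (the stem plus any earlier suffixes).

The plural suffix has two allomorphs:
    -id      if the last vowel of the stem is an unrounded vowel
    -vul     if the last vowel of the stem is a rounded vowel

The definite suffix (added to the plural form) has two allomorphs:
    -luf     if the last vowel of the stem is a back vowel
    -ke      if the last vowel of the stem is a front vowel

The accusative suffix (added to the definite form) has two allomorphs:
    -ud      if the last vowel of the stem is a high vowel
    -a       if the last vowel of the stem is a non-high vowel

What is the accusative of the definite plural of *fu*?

The last vowel of *fu* is /u/, which is a rounded vowel, so the plural suffix is -vul, giving *fuvul*.
The plural form *fuvul*: last vowel = /u/, a back vowel → -luf → *fuvulluf*.
The last vowel of the definite form *fuvulluf* is /u/, which is a high vowel, so the accusative suffix is -ud, giving *fuvullufud*.

fuvullufud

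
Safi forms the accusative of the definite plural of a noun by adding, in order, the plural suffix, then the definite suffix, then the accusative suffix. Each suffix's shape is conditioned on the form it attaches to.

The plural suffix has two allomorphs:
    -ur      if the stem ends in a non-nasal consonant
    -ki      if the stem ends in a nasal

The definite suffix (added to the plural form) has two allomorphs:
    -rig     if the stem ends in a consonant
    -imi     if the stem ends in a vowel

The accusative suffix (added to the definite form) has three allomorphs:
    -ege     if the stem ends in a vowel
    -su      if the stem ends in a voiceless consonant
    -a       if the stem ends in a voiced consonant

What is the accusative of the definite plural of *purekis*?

*purekis* — final consonant /s/ (non-nasal) → -ur → *purekisur*.
The plural form *purekisur*: final sound = /r/, a consonant → -rig → *purekisurrig*.
Since the final sound of the definite form *purekisurrig* is /g/ (a voiced consonant), it takes -a, giving *purekisurriga*.

purekisurriga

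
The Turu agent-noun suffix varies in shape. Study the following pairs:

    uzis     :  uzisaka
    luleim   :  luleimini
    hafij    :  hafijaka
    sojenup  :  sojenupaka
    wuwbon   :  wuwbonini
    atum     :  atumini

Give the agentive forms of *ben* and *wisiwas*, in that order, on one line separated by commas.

The pattern is nasality of the final consonant: -ini when the stem ends in a nasal (*luleim*, *wuwbon*, *atum*); -aka when the stem ends in a non-nasal consonant (*uzis*, *hafij*, *sojenup*).
*ben*: final consonant = /n/, a nasal → -ini → *benini*.
*wisiwas*: final consonant = /s/, non-nasal → -aka → *wisiwasaka*.

benini, wisiwasaka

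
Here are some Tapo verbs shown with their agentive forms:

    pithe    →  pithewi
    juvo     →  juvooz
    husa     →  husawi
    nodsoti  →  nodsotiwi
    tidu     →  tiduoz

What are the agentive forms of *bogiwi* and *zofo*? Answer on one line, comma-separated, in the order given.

bogiwiwi, zofooz

Looking at the last vowel of each stem: -oz when the last vowel of the stem is a rounded vowel (*juvo*, *tidu*); -wi when the last vowel of the stem is an unrounded vowel (*pithe*, *husa*, *nodsoti*).
*bogiwi* — last vowel /i/ (an unrounded vowel) → -wi → *bogiwiwi*.
*zofo* — last vowel /o/ (a rounded vowel) → -oz → *zofooz*.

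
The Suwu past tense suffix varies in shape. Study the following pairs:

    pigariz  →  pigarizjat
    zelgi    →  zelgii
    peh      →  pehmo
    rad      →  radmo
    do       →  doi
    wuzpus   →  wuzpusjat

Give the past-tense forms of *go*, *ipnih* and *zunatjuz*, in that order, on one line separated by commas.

goi, ipnihmo, zunatjuzjat

The pattern is sibilance of the final sound: -jat when the stem ends in a sibilant (*pigariz*, *wuzpus*); -mo when the stem ends in a non-sibilant consonant (*peh*, *rad*); -i when the stem ends in a vowel (*zelgi*, *do*).
*go* — final sound /o/ (a vowel) → -i → *goi*.
*ipnih*: final sound = /h/, a non-sibilant consonant → -mo → *ipnihmo*.
*zunatjuz* — final sound /z/ (a sibilant) → -jat → *zunatjuzjat*.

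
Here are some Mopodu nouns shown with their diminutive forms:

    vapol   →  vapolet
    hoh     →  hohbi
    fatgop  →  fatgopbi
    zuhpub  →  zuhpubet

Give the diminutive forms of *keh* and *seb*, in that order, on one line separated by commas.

kehbi, sebet

The suffix is conditioned by the final consonant: -bi when the stem ends in a voiceless consonant (*hoh*, *fatgop*); -et when the stem ends in a voiced consonant (*vapol*, *zuhpub*).
*keh* — final consonant /h/ (voiceless) → -bi → *kehbi*.
Since the final consonant of *seb* is /b/ (voiced), it takes -et, giving *sebet*.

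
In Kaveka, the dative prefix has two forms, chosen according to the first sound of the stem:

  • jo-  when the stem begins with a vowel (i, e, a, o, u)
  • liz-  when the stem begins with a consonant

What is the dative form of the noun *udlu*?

The first sound of *udlu* is /u/, which is a vowel, so the prefix is jo-, giving *joudlu*.

joudlu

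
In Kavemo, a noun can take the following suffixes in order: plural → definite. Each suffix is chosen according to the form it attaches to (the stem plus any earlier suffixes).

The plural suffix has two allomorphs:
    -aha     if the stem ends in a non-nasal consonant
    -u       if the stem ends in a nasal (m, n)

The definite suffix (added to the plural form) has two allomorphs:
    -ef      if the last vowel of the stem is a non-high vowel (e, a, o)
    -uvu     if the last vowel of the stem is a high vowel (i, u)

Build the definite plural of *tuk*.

The final consonant of *tuk* is /k/, which is non-nasal, so the plural suffix is -aha, giving *tukaha*.
The plural form *tukaha*: last vowel = /a/, a non-high vowel → -ef → *tukahaef*.

tukahaef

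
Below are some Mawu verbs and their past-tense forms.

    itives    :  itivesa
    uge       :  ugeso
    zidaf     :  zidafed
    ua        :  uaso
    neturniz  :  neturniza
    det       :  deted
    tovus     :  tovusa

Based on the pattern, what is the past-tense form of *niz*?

The pattern is sibilance of the final sound: -a when the stem ends in a sibilant (*itives*, *neturniz*, *tovus*); -ed when the stem ends in a non-sibilant consonant (*zidaf*, *det*); -so when the stem ends in a vowel (*uge*, *ua*).
*niz* — final sound /z/ (a sibilant) → -a → *niza*.

niza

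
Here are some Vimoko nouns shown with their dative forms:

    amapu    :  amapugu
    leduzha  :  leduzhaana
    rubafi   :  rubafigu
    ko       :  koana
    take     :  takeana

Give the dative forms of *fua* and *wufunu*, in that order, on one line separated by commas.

fuaana, wufunugu

The pattern is height harmony: -gu when the last vowel of the stem is a high vowel (*amapu*, *rubafi*); -ana when the last vowel of the stem is a non-high vowel (*leduzha*, *ko*, *take*).
The last vowel of *fua* is /a/, which is a non-high vowel, so the suffix is -ana, giving *fuaana*.
The last vowel of *wufunu* is /u/, which is a high vowel, so the suffix is -gu, giving *wufunugu*.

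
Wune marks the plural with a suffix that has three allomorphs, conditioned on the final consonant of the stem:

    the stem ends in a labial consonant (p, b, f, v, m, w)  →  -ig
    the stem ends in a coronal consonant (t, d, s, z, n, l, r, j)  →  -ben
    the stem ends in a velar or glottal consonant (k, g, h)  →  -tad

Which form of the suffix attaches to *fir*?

-ben

Since the final consonant of *fir* is /r/ (coronal), it takes -ben.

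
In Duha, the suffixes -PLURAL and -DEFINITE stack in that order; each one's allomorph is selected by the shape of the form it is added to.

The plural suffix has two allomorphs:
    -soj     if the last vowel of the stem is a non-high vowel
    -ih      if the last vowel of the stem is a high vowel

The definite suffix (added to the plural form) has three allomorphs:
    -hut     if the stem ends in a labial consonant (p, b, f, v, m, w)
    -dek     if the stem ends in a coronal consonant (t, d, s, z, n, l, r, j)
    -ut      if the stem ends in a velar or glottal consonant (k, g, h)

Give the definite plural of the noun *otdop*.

*otdop* — last vowel /o/ (a non-high vowel) → -soj → *otdopsoj*.
The plural form *otdopsoj* — final consonant /j/ (coronal) → -dek → *otdopsojdek*.

otdopsojdek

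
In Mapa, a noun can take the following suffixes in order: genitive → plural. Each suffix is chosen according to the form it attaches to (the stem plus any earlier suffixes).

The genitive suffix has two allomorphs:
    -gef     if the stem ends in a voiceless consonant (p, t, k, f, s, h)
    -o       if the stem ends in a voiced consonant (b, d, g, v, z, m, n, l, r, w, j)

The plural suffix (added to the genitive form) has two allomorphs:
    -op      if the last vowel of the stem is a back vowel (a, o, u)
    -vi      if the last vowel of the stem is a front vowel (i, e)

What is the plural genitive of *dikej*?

dikejoop

*dikej* — final consonant /j/ (voiced) → -o → *dikejo*.
Since the last vowel of the genitive form *dikejo* is /o/ (a back vowel), it takes -op, giving *dikejoop*.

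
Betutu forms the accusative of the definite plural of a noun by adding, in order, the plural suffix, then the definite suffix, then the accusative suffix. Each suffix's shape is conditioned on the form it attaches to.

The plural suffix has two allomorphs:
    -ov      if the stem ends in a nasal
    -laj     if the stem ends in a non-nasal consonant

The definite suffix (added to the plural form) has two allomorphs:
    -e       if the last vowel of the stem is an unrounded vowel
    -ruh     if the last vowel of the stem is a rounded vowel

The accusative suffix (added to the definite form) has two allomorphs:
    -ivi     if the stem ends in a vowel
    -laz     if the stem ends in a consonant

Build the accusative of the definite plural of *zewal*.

zewallajeivi

Since the final consonant of *zewal* is /l/ (non-nasal), it takes -laj, giving *zewallaj*.
The plural form *zewallaj* — last vowel /a/ (an unrounded vowel) → -e → *zewallaje*.
The definite form *zewallaje* — final sound /e/ (a vowel) → -ivi → *zewallajeivi*.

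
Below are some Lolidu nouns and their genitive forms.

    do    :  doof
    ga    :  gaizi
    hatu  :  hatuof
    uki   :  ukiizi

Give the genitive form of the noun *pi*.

The pattern is rounding harmony: -of when the last vowel of the stem is a rounded vowel (*do*, *hatu*); -izi when the last vowel of the stem is an unrounded vowel (*ga*, *uki*).
*pi*: last vowel = /i/, an unrounded vowel → -izi → *piizi*.

piizi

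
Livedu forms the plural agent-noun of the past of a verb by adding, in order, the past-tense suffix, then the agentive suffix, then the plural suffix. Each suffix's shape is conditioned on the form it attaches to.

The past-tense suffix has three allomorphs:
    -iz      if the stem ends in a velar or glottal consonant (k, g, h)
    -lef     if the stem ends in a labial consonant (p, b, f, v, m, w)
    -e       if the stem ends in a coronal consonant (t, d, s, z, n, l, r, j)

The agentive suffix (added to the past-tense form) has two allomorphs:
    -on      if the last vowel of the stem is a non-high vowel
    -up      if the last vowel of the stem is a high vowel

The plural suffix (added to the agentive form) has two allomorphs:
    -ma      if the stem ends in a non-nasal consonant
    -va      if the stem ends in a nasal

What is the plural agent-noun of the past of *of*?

Since the final consonant of *of* is /f/ (labial), it takes -lef, giving *oflef*.
The last vowel of the past-tense form *oflef* is /e/, which is a non-high vowel, so the agentive suffix is -on, giving *oflefon*.
The final consonant of the agentive form *oflefon* is /n/, which is a nasal, so the plural suffix is -va, giving *oflefonva*.

oflefonva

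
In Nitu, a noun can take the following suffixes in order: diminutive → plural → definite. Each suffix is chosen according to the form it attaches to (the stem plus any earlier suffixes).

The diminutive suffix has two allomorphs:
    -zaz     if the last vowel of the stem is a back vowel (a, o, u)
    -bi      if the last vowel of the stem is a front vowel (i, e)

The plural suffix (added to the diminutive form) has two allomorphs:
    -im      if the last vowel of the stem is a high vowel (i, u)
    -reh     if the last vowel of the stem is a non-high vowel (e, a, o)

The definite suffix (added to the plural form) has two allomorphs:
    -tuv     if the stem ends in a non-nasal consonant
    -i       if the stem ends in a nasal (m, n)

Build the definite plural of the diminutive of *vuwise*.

vuwisebiimi

*vuwise* — last vowel /e/ (a front vowel) → -bi → *vuwisebi*.
The last vowel of the diminutive form *vuwisebi* is /i/, which is a high vowel, so the plural suffix is -im, giving *vuwisebiim*.
Since the final consonant of the plural form *vuwisebiim* is /m/ (a nasal), it takes -i, giving *vuwisebiimi*.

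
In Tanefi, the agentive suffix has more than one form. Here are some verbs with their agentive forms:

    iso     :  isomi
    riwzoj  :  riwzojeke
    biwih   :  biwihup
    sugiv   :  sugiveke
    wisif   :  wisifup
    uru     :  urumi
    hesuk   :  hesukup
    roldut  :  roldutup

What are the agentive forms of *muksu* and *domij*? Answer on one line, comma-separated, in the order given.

muksumi, domijeke

The pattern is voicing of the final sound: -up when the stem ends in a voiceless consonant (*biwih*, *wisif*, *hesuk*, *roldut*); -eke when the stem ends in a voiced consonant (*riwzoj*, *sugiv*); -mi when the stem ends in a vowel (*iso*, *uru*).
*muksu*: final sound = /u/, a vowel → -mi → *muksumi*.
The final sound of *domij* is /j/, which is a voiced consonant, so the suffix is -eke, giving *domijeke*.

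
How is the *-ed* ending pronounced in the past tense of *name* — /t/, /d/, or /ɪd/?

The stem *name* ends in a voiced sound other than /d/.
The -ed suffix is realized as /ɪd/ after /t, d/; as /t/ after other voiceless consonants; and as /d/ after other voiced sounds.
So -ed on *name* is pronounced /d/.

/d/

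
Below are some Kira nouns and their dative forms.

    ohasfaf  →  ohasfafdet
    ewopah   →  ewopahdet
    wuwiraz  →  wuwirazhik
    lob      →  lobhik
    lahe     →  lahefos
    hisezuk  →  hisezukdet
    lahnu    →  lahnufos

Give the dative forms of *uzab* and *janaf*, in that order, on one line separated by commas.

The alternation tracks the final sound of the stem — -det when the stem ends in a voiceless consonant (*ohasfaf*, *ewopah*, *hisezuk*); -hik when the stem ends in a voiced consonant (*wuwiraz*, *lob*); -fos when the stem ends in a vowel (*lahe*, *lahnu*).
Since the final sound of *uzab* is /b/ (a voiced consonant), it takes -hik, giving *uzabhik*.
*janaf*: final sound = /f/, a voiceless consonant → -det → *janafdet*.

uzabhik, janafdet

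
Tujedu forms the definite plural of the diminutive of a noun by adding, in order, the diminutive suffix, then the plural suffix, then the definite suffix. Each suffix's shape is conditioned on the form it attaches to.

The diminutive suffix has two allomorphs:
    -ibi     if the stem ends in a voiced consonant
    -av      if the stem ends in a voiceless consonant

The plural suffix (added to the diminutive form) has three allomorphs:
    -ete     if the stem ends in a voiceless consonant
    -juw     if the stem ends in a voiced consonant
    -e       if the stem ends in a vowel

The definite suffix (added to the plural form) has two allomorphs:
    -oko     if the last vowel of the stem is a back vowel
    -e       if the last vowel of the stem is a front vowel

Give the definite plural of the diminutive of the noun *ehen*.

*ehen*: final consonant = /n/, voiced → -ibi → *ehenibi*.
The diminutive form *ehenibi*: final sound = /i/, a vowel → -e → *ehenibie*.
The plural form *ehenibie*: last vowel = /e/, a front vowel → -e → *ehenibiee*.

ehenibiee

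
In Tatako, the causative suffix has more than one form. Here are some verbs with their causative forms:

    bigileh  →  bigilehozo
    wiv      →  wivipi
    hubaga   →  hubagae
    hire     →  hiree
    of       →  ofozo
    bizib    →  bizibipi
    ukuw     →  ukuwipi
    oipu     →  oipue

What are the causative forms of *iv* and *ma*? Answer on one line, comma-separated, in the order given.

ivipi, mae

The pattern is voicing of the final sound: -ozo when the stem ends in a voiceless consonant (*bigileh*, *of*); -ipi when the stem ends in a voiced consonant (*wiv*, *bizib*, *ukuw*); -e when the stem ends in a vowel (*hubaga*, *hire*, *oipu*).
*iv*: final sound = /v/, a voiced consonant → -ipi → *ivipi*.
*ma*: final sound = /a/, a vowel → -e → *mae*.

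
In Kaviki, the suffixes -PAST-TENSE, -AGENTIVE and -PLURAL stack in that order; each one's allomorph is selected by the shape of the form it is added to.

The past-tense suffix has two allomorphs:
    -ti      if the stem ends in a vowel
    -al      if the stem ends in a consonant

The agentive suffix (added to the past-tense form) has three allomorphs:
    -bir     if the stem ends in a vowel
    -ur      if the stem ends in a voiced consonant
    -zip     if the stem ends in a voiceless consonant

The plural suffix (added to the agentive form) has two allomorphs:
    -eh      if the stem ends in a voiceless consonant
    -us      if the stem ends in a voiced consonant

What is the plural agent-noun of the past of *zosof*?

zosofalurus

*zosof* — final sound /f/ (a consonant) → -al → *zosofal*.
The past-tense form *zosofal* — final sound /l/ (a voiced consonant) → -ur → *zosofalur*.
The agentive form *zosofalur*: final consonant = /r/, voiced → -us → *zosofalurus*.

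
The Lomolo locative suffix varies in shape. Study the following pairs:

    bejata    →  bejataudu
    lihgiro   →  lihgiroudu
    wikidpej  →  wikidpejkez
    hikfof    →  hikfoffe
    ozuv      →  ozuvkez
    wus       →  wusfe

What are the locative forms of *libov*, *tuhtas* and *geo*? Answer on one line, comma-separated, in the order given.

libovkez, tuhtasfe, geoudu

The suffix is conditioned by the final sound: -fe when the stem ends in a voiceless consonant (*hikfof*, *wus*); -kez when the stem ends in a voiced consonant (*wikidpej*, *ozuv*); -udu when the stem ends in a vowel (*bejata*, *lihgiro*).
Since the final sound of *libov* is /v/ (a voiced consonant), it takes -kez, giving *libovkez*.
*tuhtas*: final sound = /s/, a voiceless consonant → -fe → *tuhtasfe*.
*geo* — final sound /o/ (a vowel) → -udu → *geoudu*.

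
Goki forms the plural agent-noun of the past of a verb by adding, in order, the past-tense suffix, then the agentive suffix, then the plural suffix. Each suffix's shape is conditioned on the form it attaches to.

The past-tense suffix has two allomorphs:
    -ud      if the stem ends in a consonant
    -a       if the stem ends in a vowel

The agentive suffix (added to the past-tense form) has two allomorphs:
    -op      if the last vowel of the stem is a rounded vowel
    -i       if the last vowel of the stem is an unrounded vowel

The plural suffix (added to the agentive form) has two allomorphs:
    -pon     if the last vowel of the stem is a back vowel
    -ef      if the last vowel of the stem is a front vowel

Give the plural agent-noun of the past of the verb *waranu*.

waranuaief

Since the final sound of *waranu* is /u/ (a vowel), it takes -a, giving *waranua*.
The past-tense form *waranua* — last vowel /a/ (an unrounded vowel) → -i → *waranuai*.
The agentive form *waranuai* — last vowel /i/ (a front vowel) → -ef → *waranuaief*.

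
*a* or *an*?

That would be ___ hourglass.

an

The indefinite article is chosen by the initial *sound* of the following word, not its spelling.
*hourglass* begins with the sound /aʊ/ (silent h) — a vowel sound.
So the article is *an*: That would be an hourglass.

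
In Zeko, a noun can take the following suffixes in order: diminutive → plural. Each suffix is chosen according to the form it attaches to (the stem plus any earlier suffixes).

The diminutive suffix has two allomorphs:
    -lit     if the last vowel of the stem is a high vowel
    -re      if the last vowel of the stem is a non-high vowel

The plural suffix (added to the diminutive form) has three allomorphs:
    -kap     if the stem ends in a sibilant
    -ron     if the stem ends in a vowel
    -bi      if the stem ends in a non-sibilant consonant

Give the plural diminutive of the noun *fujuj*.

Since the last vowel of *fujuj* is /u/ (a high vowel), it takes -lit, giving *fujujlit*.
The diminutive form *fujujlit*: final sound = /t/, a non-sibilant consonant → -bi → *fujujlitbi*.

fujujlitbi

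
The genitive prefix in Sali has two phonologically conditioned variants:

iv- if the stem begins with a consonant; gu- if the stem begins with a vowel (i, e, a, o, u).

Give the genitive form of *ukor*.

*ukor* — first sound /u/ (a vowel) → gu- → *guukor*.

guukor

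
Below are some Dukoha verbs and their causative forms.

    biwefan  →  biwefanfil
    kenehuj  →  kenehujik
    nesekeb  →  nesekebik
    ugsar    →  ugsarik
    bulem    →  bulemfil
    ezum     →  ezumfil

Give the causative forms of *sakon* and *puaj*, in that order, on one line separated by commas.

The pattern is nasality of the final consonant: -fil when the stem ends in a nasal (*biwefan*, *bulem*, *ezum*); -ik when the stem ends in a non-nasal consonant (*kenehuj*, *nesekeb*, *ugsar*).
Since the final consonant of *sakon* is /n/ (a nasal), it takes -fil, giving *sakonfil*.
*puaj* — final consonant /j/ (non-nasal) → -ik → *puajik*.

sakonfil, puajik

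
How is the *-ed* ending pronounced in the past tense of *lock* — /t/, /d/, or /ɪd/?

/t/

The stem *lock* ends in a voiceless consonant other than /t/.
The -ed suffix is realized as /ɪd/ after /t, d/; as /t/ after other voiceless consonants; and as /d/ after other voiced sounds.
So -ed on *lock* is pronounced /t/.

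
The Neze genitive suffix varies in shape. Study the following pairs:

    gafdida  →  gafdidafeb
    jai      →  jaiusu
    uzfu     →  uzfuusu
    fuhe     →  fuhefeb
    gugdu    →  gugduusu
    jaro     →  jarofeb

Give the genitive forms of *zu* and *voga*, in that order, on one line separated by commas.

zuusu, vogafeb

The suffix is conditioned by the last vowel: -usu when the last vowel of the stem is a high vowel (*jai*, *uzfu*, *gugdu*); -feb when the last vowel of the stem is a non-high vowel (*gafdida*, *fuhe*, *jaro*).
*zu*: last vowel = /u/, a high vowel → -usu → *zuusu*.
*voga*: last vowel = /a/, a non-high vowel → -feb → *vogafeb*.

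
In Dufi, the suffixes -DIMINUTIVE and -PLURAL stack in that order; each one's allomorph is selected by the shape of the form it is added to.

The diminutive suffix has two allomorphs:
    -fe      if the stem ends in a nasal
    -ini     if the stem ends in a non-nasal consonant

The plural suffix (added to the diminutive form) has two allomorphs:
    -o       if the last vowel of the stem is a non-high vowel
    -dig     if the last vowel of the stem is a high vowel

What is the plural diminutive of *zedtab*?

*zedtab* — final consonant /b/ (non-nasal) → -ini → *zedtabini*.
Since the last vowel of the diminutive form *zedtabini* is /i/ (a high vowel), it takes -dig, giving *zedtabinidig*.

zedtabinidig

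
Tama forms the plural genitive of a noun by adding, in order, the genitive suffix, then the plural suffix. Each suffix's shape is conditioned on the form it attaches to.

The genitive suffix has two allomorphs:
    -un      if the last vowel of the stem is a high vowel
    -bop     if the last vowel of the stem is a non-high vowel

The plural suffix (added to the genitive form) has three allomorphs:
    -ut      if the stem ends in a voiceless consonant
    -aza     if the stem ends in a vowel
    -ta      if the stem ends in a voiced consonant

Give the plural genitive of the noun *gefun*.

gefununta

Since the last vowel of *gefun* is /u/ (a high vowel), it takes -un, giving *gefunun*.
The genitive form *gefunun*: final sound = /n/, a voiced consonant → -ta → *gefununta*.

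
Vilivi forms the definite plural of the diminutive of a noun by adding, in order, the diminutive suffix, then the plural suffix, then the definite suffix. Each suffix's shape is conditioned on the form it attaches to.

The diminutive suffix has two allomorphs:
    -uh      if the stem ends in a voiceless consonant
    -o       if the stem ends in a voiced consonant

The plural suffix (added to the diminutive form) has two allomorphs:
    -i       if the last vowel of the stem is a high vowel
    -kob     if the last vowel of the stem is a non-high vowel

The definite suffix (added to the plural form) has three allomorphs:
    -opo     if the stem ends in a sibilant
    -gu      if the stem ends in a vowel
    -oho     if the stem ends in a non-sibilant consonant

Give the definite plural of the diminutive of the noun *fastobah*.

fastobahuhigu

Since the final consonant of *fastobah* is /h/ (voiceless), it takes -uh, giving *fastobahuh*.
The diminutive form *fastobahuh* — last vowel /u/ (a high vowel) → -i → *fastobahuhi*.
Since the final sound of the plural form *fastobahuhi* is /i/ (a vowel), it takes -gu, giving *fastobahuhigu*.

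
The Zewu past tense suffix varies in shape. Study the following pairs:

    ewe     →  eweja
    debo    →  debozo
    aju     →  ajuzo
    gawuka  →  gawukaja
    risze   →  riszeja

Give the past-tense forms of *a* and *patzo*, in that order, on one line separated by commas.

The pattern is rounding harmony: -zo when the last vowel of the stem is a rounded vowel (*debo*, *aju*); -ja when the last vowel of the stem is an unrounded vowel (*ewe*, *gawuka*, *risze*).
*a*: last vowel = /a/, an unrounded vowel → -ja → *aja*.
Since the last vowel of *patzo* is /o/ (a rounded vowel), it takes -zo, giving *patzozo*.

aja, patzozo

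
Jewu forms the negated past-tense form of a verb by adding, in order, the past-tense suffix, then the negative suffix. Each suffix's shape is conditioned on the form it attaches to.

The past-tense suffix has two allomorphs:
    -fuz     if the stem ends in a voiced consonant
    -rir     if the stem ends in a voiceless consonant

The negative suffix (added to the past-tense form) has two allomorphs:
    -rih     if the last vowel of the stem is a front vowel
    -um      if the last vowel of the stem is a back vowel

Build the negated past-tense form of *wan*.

Since the final consonant of *wan* is /n/ (voiced), it takes -fuz, giving *wanfuz*.
The last vowel of the past-tense form *wanfuz* is /u/, which is a back vowel, so the negative suffix is -um, giving *wanfuzum*.

wanfuzum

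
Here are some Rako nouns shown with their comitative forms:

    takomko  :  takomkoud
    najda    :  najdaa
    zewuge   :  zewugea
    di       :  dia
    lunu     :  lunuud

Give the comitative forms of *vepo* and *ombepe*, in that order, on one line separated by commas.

Looking at the last vowel of each stem: -ud when the last vowel of the stem is a rounded vowel (*takomko*, *lunu*); -a when the last vowel of the stem is an unrounded vowel (*najda*, *zewuge*, *di*).
*vepo*: last vowel = /o/, a rounded vowel → -ud → *vepoud*.
*ombepe*: last vowel = /e/, an unrounded vowel → -a → *ombepea*.

vepoud, ombepea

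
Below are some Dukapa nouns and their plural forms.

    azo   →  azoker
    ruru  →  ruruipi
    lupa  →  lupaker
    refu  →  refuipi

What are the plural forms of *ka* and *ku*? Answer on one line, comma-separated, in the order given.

kaker, kuipi

The suffix is conditioned by the last vowel: -ipi when the last vowel of the stem is a high vowel (*ruru*, *refu*); -ker when the last vowel of the stem is a non-high vowel (*azo*, *lupa*).
*ka*: last vowel = /a/, a non-high vowel → -ker → *kaker*.
*ku* — last vowel /u/ (a high vowel) → -ipi → *kuipi*.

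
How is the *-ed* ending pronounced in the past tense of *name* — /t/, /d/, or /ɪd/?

/d/

The stem *name* ends in a voiced sound other than /d/.
The -ed suffix is realized as /ɪd/ after /t, d/; as /t/ after other voiceless consonants; and as /d/ after other voiced sounds.
So -ed on *name* is pronounced /d/.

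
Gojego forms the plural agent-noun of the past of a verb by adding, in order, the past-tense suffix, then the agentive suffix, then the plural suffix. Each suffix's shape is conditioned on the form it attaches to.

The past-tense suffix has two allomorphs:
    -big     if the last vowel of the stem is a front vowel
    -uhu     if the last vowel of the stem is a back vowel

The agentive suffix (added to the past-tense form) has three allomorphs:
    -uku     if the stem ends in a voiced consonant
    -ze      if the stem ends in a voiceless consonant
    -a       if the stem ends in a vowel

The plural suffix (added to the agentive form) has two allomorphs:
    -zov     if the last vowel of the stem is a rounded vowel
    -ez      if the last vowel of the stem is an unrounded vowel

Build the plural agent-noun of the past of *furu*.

furuuhuaez

*furu*: last vowel = /u/, a back vowel → -uhu → *furuuhu*.
The final sound of the past-tense form *furuuhu* is /u/, which is a vowel, so the agentive suffix is -a, giving *furuuhua*.
The agentive form *furuuhua* — last vowel /a/ (an unrounded vowel) → -ez → *furuuhuaez*.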